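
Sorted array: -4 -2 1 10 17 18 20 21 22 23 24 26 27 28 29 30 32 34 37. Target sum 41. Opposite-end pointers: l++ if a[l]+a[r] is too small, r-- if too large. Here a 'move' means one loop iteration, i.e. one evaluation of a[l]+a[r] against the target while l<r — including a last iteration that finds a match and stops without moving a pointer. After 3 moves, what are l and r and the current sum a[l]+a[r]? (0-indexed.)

[0,18] -4+37=33 <41 → l++
[1,18] -2+37=35 <41 → l++
[2,18] 1+37=38 <41 → l++

l=3, r=18, sum=47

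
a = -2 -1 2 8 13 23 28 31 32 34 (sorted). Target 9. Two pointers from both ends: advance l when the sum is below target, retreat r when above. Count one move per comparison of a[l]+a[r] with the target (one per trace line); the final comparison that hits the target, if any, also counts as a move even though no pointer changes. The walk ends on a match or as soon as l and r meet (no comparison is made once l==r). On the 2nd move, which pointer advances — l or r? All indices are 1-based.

[1,10] -2+34=32 >9 → r--
[1,9] -2+32=30 >9 → r--

r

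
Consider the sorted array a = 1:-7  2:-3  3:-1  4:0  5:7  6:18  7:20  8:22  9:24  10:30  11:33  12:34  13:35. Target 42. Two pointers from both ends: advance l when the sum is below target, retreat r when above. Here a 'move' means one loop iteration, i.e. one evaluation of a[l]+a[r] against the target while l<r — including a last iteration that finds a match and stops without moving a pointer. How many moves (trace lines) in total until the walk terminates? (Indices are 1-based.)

l=1 r=13: -7+35=28 <42, l++
l=2 r=13: -3+35=32 <42, l++
l=3 r=13: -1+35=34 <42, l++
l=4 r=13: 0+35=35 <42, l++
l=5 r=13: 7+35=42, found

5 moves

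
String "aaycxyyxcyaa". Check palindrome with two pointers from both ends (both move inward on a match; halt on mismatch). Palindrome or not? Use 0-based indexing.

palindrome

l=0 r=11: 'a'=='a', l++,r--
l=1 r=10: 'a'=='a', l++,r--
l=2 r=9: 'y'=='y', l++,r--
l=3 r=8: 'c'=='c', l++,r--
l=4 r=7: 'x'=='x', l++,r--
l=5 r=6: 'y'=='y', l++,r--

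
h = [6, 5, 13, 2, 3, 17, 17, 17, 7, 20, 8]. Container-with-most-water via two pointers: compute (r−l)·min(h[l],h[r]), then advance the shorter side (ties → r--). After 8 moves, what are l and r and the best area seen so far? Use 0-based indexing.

l=7, r=9, best area=91

l=0 r=10: min(6,8)*10=60 best=60 *, l++
l=1 r=10: min(5,8)*9=45 best=60, l++
l=2 r=10: min(13,8)*8=64 best=64 *, r--
l=2 r=9: min(13,20)*7=91 best=91 *, l++
l=3 r=9: min(2,20)*6=12 best=91, l++
l=4 r=9: min(3,20)*5=15 best=91, l++
l=5 r=9: min(17,20)*4=68 best=91, l++
l=6 r=9: min(17,20)*3=51 best=91, l++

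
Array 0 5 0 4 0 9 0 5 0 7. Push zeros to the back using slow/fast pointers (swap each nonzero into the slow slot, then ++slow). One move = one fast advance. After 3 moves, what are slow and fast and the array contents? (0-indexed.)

slow=0 fast=0: a[fast]=0, fast++
slow=0 fast=1: a[fast]=5≠0 swap→a[0]=5, slow++,fast++
slow=1 fast=2: a[fast]=0, fast++

slow=1, fast=3, a=[5, 0, 0, 4, 0, 9, 0, 5, 0, 7]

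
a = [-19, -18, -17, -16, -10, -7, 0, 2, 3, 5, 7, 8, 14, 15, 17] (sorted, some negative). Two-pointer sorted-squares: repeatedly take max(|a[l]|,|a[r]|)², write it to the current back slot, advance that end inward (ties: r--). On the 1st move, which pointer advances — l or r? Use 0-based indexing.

l

l=0 r=14: |-19|>|17| out[14]=361, l++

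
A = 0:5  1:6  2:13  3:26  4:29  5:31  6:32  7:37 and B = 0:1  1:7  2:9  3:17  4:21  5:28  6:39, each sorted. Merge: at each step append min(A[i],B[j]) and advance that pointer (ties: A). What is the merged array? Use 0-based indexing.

i=0 j=0: A[i]=5>B[j]=1 take 1, j++
i=0 j=1: A[i]=5<=B[j]=7 take 5, i++
i=1 j=1: A[i]=6<=B[j]=7 take 6, i++
i=2 j=1: A[i]=13>B[j]=7 take 7, j++
i=2 j=2: A[i]=13>B[j]=9 take 9, j++
i=2 j=3: A[i]=13<=B[j]=17 take 13, i++
i=3 j=3: A[i]=26>B[j]=17 take 17, j++
i=3 j=4: A[i]=26>B[j]=21 take 21, j++
i=3 j=5: A[i]=26<=B[j]=28 take 26, i++
i=4 j=5: A[i]=29>B[j]=28 take 28, j++
i=4 j=6: A[i]=29<=B[j]=39 take 29, i++
i=5 j=6: A[i]=31<=B[j]=39 take 31, i++
i=6 j=6: A[i]=32<=B[j]=39 take 32, i++
i=7 j=6: A[i]=37<=B[j]=39 take 37, i++
i=8 j=6: A done, take B[j]=39, j++

[1, 5, 6, 7, 9, 13, 17, 21, 26, 28, 29, 31, 32, 37, 39]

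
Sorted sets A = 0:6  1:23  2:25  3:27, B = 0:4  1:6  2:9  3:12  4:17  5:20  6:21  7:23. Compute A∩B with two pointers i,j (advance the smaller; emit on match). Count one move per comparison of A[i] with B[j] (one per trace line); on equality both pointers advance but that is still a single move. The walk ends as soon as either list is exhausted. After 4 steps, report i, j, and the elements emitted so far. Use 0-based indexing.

i=0 j=0: 6>4, j++
i=0 j=1: 6==6 emit, i++,j++
i=1 j=2: 23>9, j++
i=1 j=3: 23>12, j++

i=1, j=4, emitted=[6]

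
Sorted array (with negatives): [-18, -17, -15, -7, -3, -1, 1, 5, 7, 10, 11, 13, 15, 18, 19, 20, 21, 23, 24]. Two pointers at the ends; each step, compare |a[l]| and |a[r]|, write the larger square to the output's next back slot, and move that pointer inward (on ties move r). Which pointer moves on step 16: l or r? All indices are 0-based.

r

l=0 r=18: |-18|<=|24| out[18]=576, r--
l=0 r=17: |-18|<=|23| out[17]=529, r--
l=0 r=16: |-18|<=|21| out[16]=441, r--
l=0 r=15: |-18|<=|20| out[15]=400, r--
l=0 r=14: |-18|<=|19| out[14]=361, r--
l=0 r=13: |-18|<=|18| out[13]=324, r--
l=0 r=12: |-18|>|15| out[12]=324, l++
l=1 r=12: |-17|>|15| out[11]=289, l++
l=2 r=12: |-15|<=|15| out[10]=225, r--
l=2 r=11: |-15|>|13| out[9]=225, l++
l=3 r=11: |-7|<=|13| out[8]=169, r--
l=3 r=10: |-7|<=|11| out[7]=121, r--
l=3 r=9: |-7|<=|10| out[6]=100, r--
l=3 r=8: |-7|<=|7| out[5]=49, r--
l=3 r=7: |-7|>|5| out[4]=49, l++
l=4 r=7: |-3|<=|5| out[3]=25, r--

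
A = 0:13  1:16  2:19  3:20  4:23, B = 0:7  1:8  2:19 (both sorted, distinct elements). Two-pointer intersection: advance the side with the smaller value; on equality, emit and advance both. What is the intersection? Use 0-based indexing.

[i=0,j=0] 13>7 → j++
[i=0,j=1] 13>8 → j++
[i=0,j=2] 13<19 → i++
[i=1,j=2] 16<19 → i++
[i=2,j=2] 19==19 emit → i++,j++

intersection = [19]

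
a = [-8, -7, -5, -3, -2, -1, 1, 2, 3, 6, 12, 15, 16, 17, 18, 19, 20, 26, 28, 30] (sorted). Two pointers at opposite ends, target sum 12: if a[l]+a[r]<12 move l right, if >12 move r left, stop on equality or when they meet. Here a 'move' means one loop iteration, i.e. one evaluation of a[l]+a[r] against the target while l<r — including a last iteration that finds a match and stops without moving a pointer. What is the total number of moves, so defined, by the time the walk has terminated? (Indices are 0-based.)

4 moves

[0,19] -8+30=22 >12 → r--
[0,18] -8+28=20 >12 → r--
[0,17] -8+26=18 >12 → r--
[0,16] -8+20=12 → found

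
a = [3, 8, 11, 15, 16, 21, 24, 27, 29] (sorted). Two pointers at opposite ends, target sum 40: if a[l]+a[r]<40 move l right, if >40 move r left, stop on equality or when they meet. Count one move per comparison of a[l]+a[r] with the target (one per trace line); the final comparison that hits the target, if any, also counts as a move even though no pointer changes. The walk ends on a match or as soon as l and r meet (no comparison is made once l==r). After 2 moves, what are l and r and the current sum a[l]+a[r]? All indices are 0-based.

l=0 r=8: 3+29=32 <40, l++
l=1 r=8: 8+29=37 <40, l++

l=2, r=8, sum=40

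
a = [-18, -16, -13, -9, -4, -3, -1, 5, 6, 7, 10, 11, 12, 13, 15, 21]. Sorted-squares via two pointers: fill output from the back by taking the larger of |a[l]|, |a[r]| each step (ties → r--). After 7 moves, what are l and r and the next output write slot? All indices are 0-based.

l=0 r=15: |-18|<=|21| out[15]=441, r--
l=0 r=14: |-18|>|15| out[14]=324, l++
l=1 r=14: |-16|>|15| out[13]=256, l++
l=2 r=14: |-13|<=|15| out[12]=225, r--
l=2 r=13: |-13|<=|13| out[11]=169, r--
l=2 r=12: |-13|>|12| out[10]=169, l++
l=3 r=12: |-9|<=|12| out[9]=144, r--

l=3, r=11, next write slot=8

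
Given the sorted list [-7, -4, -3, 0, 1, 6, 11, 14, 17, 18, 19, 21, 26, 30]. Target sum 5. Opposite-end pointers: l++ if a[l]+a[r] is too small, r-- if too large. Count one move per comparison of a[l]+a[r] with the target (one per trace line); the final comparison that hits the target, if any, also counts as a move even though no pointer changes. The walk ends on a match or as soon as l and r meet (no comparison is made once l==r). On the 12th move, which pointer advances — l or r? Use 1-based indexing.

[1,14] -7+30=23 >5 → r--
[1,13] -7+26=19 >5 → r--
[1,12] -7+21=14 >5 → r--
[1,11] -7+19=12 >5 → r--
[1,10] -7+18=11 >5 → r--
[1,9] -7+17=10 >5 → r--
[1,8] -7+14=7 >5 → r--
[1,7] -7+11=4 <5 → l++
[2,7] -4+11=7 >5 → r--
[2,6] -4+6=2 <5 → l++
[3,6] -3+6=3 <5 → l++
[4,6] 0+6=6 >5 → r--

r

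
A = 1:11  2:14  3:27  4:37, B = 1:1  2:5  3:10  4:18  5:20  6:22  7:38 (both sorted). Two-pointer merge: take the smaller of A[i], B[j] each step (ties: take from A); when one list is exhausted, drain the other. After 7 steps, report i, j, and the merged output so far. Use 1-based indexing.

i=3, j=6, merged so far=[1, 5, 10, 11, 14, 18, 20]

[i=1,j=1] A[i]=11>B[j]=1 take 1 → j++
[i=1,j=2] A[i]=11>B[j]=5 take 5 → j++
[i=1,j=3] A[i]=11>B[j]=10 take 10 → j++
[i=1,j=4] A[i]=11<=B[j]=18 take 11 → i++
[i=2,j=4] A[i]=14<=B[j]=18 take 14 → i++
[i=3,j=4] A[i]=27>B[j]=18 take 18 → j++
[i=3,j=5] A[i]=27>B[j]=20 take 20 → j++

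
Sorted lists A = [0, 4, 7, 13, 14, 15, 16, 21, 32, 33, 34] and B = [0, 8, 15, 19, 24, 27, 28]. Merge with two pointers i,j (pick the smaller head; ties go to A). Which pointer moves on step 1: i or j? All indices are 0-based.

i

[i=0,j=0] A[i]=0<=B[j]=0 take 0 → i++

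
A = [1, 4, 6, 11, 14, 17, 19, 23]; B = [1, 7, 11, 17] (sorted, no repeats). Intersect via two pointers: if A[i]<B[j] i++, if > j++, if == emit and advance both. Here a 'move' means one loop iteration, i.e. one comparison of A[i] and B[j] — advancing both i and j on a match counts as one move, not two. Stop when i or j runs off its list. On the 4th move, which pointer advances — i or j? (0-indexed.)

j

[i=0,j=0] 1==1 emit → i++,j++
[i=1,j=1] 4<7 → i++
[i=2,j=1] 6<7 → i++
[i=3,j=1] 11>7 → j++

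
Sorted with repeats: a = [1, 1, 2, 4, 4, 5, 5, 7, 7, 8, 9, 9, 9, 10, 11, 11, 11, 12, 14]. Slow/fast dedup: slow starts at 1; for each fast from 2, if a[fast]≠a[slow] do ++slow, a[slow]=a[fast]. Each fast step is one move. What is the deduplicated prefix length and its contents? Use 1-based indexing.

length 11; prefix = [1, 2, 4, 5, 7, 8, 9, 10, 11, 12, 14]

slow=1 fast=2: a[fast]=1=a[slow] dup, fast++
slow=1 fast=3: a[fast]=2≠a[slow]=1 write a[2]=2, slow++,fast++
slow=2 fast=4: a[fast]=4≠a[slow]=2 write a[3]=4, slow++,fast++
slow=3 fast=5: a[fast]=4=a[slow] dup, fast++
slow=3 fast=6: a[fast]=5≠a[slow]=4 write a[4]=5, slow++,fast++
slow=4 fast=7: a[fast]=5=a[slow] dup, fast++
slow=4 fast=8: a[fast]=7≠a[slow]=5 write a[5]=7, slow++,fast++
slow=5 fast=9: a[fast]=7=a[slow] dup, fast++
slow=5 fast=10: a[fast]=8≠a[slow]=7 write a[6]=8, slow++,fast++
slow=6 fast=11: a[fast]=9≠a[slow]=8 write a[7]=9, slow++,fast++
slow=7 fast=12: a[fast]=9=a[slow] dup, fast++
slow=7 fast=13: a[fast]=9=a[slow] dup, fast++
slow=7 fast=14: a[fast]=10≠a[slow]=9 write a[8]=10, slow++,fast++
slow=8 fast=15: a[fast]=11≠a[slow]=10 write a[9]=11, slow++,fast++
slow=9 fast=16: a[fast]=11=a[slow] dup, fast++
slow=9 fast=17: a[fast]=11=a[slow] dup, fast++
slow=9 fast=18: a[fast]=12≠a[slow]=11 write a[10]=12, slow++,fast++
slow=10 fast=19: a[fast]=14≠a[slow]=12 write a[11]=14, slow++,fast++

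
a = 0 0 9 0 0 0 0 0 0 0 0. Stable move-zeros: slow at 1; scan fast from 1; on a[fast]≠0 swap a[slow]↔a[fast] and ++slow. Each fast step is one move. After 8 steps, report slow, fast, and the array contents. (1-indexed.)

slow=2, fast=9, a=[9, 0, 0, 0, 0, 0, 0, 0, 0, 0, 0]

slow=1 fast=1: a[fast]=0, fast++
slow=1 fast=2: a[fast]=0, fast++
slow=1 fast=3: a[fast]=9≠0 swap→a[1]=9, slow++,fast++
slow=2 fast=4: a[fast]=0, fast++
slow=2 fast=5: a[fast]=0, fast++
slow=2 fast=6: a[fast]=0, fast++
slow=2 fast=7: a[fast]=0, fast++
slow=2 fast=8: a[fast]=0, fast++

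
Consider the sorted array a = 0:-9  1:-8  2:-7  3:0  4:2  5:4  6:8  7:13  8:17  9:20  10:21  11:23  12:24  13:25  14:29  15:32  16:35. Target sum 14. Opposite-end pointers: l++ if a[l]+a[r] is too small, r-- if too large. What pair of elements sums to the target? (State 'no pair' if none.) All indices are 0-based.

(-9, 23)

[0,16] -9+35=26 >14 → r--
[0,15] -9+32=23 >14 → r--
[0,14] -9+29=20 >14 → r--
[0,13] -9+25=16 >14 → r--
[0,12] -9+24=15 >14 → r--
[0,11] -9+23=14 → found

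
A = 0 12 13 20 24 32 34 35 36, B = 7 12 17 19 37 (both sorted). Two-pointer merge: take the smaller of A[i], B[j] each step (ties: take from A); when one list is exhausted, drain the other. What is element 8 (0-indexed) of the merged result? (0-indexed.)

i=0 j=0: A[i]=0<=B[j]=7 take 0, i++
i=1 j=0: A[i]=12>B[j]=7 take 7, j++
i=1 j=1: A[i]=12<=B[j]=12 take 12, i++
i=2 j=1: A[i]=13>B[j]=12 take 12, j++
i=2 j=2: A[i]=13<=B[j]=17 take 13, i++
i=3 j=2: A[i]=20>B[j]=17 take 17, j++
i=3 j=3: A[i]=20>B[j]=19 take 19, j++
i=3 j=4: A[i]=20<=B[j]=37 take 20, i++
i=4 j=4: A[i]=24<=B[j]=37 take 24, i++
i=5 j=4: A[i]=32<=B[j]=37 take 32, i++
i=6 j=4: A[i]=34<=B[j]=37 take 34, i++
i=7 j=4: A[i]=35<=B[j]=37 take 35, i++
i=8 j=4: A[i]=36<=B[j]=37 take 36, i++
i=9 j=4: A done, take B[j]=37, j++

merged[8] = 24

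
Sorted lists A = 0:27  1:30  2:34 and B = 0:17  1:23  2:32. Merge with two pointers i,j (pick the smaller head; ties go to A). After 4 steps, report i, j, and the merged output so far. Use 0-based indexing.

i=2, j=2, merged so far=[17, 23, 27, 30]

i=0 j=0: A[i]=27>B[j]=17 take 17, j++
i=0 j=1: A[i]=27>B[j]=23 take 23, j++
i=0 j=2: A[i]=27<=B[j]=32 take 27, i++
i=1 j=2: A[i]=30<=B[j]=32 take 30, i++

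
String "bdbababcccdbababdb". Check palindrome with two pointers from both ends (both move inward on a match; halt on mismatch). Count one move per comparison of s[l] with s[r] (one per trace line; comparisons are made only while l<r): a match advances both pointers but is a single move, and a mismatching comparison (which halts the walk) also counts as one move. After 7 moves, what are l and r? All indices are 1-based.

[1,18] 'b'=='b' → l++,r--
[2,17] 'd'=='d' → l++,r--
[3,16] 'b'=='b' → l++,r--
[4,15] 'a'=='a' → l++,r--
[5,14] 'b'=='b' → l++,r--
[6,13] 'a'=='a' → l++,r--
[7,12] 'b'=='b' → l++,r--

l=8, r=11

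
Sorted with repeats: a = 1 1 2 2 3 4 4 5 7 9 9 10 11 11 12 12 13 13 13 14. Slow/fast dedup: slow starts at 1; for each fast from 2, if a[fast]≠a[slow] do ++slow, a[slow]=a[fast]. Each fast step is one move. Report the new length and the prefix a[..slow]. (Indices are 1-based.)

length 12; prefix = [1, 2, 3, 4, 5, 7, 9, 10, 11, 12, 13, 14]

slow=1 fast=2: a[fast]=1=a[slow] dup, fast++
slow=1 fast=3: a[fast]=2≠a[slow]=1 write a[2]=2, slow++,fast++
slow=2 fast=4: a[fast]=2=a[slow] dup, fast++
slow=2 fast=5: a[fast]=3≠a[slow]=2 write a[3]=3, slow++,fast++
slow=3 fast=6: a[fast]=4≠a[slow]=3 write a[4]=4, slow++,fast++
slow=4 fast=7: a[fast]=4=a[slow] dup, fast++
slow=4 fast=8: a[fast]=5≠a[slow]=4 write a[5]=5, slow++,fast++
slow=5 fast=9: a[fast]=7≠a[slow]=5 write a[6]=7, slow++,fast++
slow=6 fast=10: a[fast]=9≠a[slow]=7 write a[7]=9, slow++,fast++
slow=7 fast=11: a[fast]=9=a[slow] dup, fast++
slow=7 fast=12: a[fast]=10≠a[slow]=9 write a[8]=10, slow++,fast++
slow=8 fast=13: a[fast]=11≠a[slow]=10 write a[9]=11, slow++,fast++
slow=9 fast=14: a[fast]=11=a[slow] dup, fast++
slow=9 fast=15: a[fast]=12≠a[slow]=11 write a[10]=12, slow++,fast++
slow=10 fast=16: a[fast]=12=a[slow] dup, fast++
slow=10 fast=17: a[fast]=13≠a[slow]=12 write a[11]=13, slow++,fast++
slow=11 fast=18: a[fast]=13=a[slow] dup, fast++
slow=11 fast=19: a[fast]=13=a[slow] dup, fast++
slow=11 fast=20: a[fast]=14≠a[slow]=13 write a[12]=14, slow++,fast++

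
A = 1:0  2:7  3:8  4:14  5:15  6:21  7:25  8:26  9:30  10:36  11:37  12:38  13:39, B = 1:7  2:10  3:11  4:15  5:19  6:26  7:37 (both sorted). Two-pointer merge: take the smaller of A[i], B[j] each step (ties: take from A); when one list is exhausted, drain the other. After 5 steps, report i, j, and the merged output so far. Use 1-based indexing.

i=1 j=1: A[i]=0<=B[j]=7 take 0, i++
i=2 j=1: A[i]=7<=B[j]=7 take 7, i++
i=3 j=1: A[i]=8>B[j]=7 take 7, j++
i=3 j=2: A[i]=8<=B[j]=10 take 8, i++
i=4 j=2: A[i]=14>B[j]=10 take 10, j++

i=4, j=3, merged so far=[0, 7, 7, 8, 10]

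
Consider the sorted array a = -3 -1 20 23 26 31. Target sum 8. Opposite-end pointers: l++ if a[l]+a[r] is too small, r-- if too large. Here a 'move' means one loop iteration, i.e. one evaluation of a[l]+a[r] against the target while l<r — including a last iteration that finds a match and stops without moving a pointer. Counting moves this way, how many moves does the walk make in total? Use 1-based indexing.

l=1 r=6: -3+31=28 >8, r--
l=1 r=5: -3+26=23 >8, r--
l=1 r=4: -3+23=20 >8, r--
l=1 r=3: -3+20=17 >8, r--
l=1 r=2: -3+-1=-4 <8, l++

5 moves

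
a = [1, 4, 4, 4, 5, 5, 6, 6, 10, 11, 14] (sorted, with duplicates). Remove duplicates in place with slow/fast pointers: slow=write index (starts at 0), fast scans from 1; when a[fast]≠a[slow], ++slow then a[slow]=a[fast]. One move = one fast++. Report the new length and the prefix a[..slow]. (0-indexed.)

length 7; prefix = [1, 4, 5, 6, 10, 11, 14]

slow=0 fast=1: a[fast]=4≠a[slow]=1 write a[1]=4, slow++,fast++
slow=1 fast=2: a[fast]=4=a[slow] dup, fast++
slow=1 fast=3: a[fast]=4=a[slow] dup, fast++
slow=1 fast=4: a[fast]=5≠a[slow]=4 write a[2]=5, slow++,fast++
slow=2 fast=5: a[fast]=5=a[slow] dup, fast++
slow=2 fast=6: a[fast]=6≠a[slow]=5 write a[3]=6, slow++,fast++
slow=3 fast=7: a[fast]=6=a[slow] dup, fast++
slow=3 fast=8: a[fast]=10≠a[slow]=6 write a[4]=10, slow++,fast++
slow=4 fast=9: a[fast]=11≠a[slow]=10 write a[5]=11, slow++,fast++
slow=5 fast=10: a[fast]=14≠a[slow]=11 write a[6]=14, slow++,fast++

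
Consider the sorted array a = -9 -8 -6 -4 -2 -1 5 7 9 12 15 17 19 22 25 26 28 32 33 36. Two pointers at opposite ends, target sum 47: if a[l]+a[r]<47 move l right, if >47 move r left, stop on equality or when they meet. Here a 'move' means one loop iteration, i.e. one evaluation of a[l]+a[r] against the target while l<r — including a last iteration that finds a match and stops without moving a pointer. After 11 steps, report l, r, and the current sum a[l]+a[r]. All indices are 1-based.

l=11, r=19, sum=48

l=1 r=20: -9+36=27 <47, l++
l=2 r=20: -8+36=28 <47, l++
l=3 r=20: -6+36=30 <47, l++
l=4 r=20: -4+36=32 <47, l++
l=5 r=20: -2+36=34 <47, l++
l=6 r=20: -1+36=35 <47, l++
l=7 r=20: 5+36=41 <47, l++
l=8 r=20: 7+36=43 <47, l++
l=9 r=20: 9+36=45 <47, l++
l=10 r=20: 12+36=48 >47, r--
l=10 r=19: 12+33=45 <47, l++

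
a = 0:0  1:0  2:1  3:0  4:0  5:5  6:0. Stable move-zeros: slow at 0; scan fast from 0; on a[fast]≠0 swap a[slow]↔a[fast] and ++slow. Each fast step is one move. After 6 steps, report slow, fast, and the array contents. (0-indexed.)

slow=2, fast=6, a=[1, 5, 0, 0, 0, 0, 0]

slow=0 fast=0: a[fast]=0, fast++
slow=0 fast=1: a[fast]=0, fast++
slow=0 fast=2: a[fast]=1≠0 swap→a[0]=1, slow++,fast++
slow=1 fast=3: a[fast]=0, fast++
slow=1 fast=4: a[fast]=0, fast++
slow=1 fast=5: a[fast]=5≠0 swap→a[1]=5, slow++,fast++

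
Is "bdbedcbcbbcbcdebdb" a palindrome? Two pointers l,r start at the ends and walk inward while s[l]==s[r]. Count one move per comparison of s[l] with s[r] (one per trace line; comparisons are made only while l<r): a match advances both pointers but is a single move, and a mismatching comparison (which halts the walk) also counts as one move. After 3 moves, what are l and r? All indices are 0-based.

[0,17] 'b'=='b' → l++,r--
[1,16] 'd'=='d' → l++,r--
[2,15] 'b'=='b' → l++,r--

l=3, r=14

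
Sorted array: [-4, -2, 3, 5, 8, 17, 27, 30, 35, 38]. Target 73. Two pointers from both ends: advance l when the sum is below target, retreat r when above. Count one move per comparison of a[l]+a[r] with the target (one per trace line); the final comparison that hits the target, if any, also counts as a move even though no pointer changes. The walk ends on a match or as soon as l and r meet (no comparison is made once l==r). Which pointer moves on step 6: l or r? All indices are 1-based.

l

l=1 r=10: -4+38=34 <73, l++
l=2 r=10: -2+38=36 <73, l++
l=3 r=10: 3+38=41 <73, l++
l=4 r=10: 5+38=43 <73, l++
l=5 r=10: 8+38=46 <73, l++
l=6 r=10: 17+38=55 <73, l++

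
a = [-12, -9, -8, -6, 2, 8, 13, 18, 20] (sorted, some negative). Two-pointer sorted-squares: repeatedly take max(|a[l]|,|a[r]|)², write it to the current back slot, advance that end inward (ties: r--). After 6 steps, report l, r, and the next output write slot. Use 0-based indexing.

[0,8] |-12|<=|20| out[8]=400 → r--
[0,7] |-12|<=|18| out[7]=324 → r--
[0,6] |-12|<=|13| out[6]=169 → r--
[0,5] |-12|>|8| out[5]=144 → l++
[1,5] |-9|>|8| out[4]=81 → l++
[2,5] |-8|<=|8| out[3]=64 → r--

l=2, r=4, next write slot=2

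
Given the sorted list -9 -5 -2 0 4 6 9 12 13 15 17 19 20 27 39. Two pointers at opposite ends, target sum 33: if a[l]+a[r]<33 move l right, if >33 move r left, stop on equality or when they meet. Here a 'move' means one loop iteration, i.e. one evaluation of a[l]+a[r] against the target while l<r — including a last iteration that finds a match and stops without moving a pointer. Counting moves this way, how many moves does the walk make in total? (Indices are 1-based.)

7 moves

l=1 r=15: -9+39=30 <33, l++
l=2 r=15: -5+39=34 >33, r--
l=2 r=14: -5+27=22 <33, l++
l=3 r=14: -2+27=25 <33, l++
l=4 r=14: 0+27=27 <33, l++
l=5 r=14: 4+27=31 <33, l++
l=6 r=14: 6+27=33, found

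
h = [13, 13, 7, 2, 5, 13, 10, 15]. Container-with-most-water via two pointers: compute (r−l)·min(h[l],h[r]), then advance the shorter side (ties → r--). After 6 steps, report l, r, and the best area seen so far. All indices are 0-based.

[0,7] min(13,15)*7=91 best=91 * → l++
[1,7] min(13,15)*6=78 best=91 → l++
[2,7] min(7,15)*5=35 best=91 → l++
[3,7] min(2,15)*4=8 best=91 → l++
[4,7] min(5,15)*3=15 best=91 → l++
[5,7] min(13,15)*2=26 best=91 → l++

l=6, r=7, best area=91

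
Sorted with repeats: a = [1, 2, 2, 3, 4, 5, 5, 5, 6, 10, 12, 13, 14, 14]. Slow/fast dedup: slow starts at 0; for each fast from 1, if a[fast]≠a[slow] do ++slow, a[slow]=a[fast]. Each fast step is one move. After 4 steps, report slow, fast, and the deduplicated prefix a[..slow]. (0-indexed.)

slow=3, fast=5, prefix=[1, 2, 3, 4]

(s=0,f=1) a[fast]=2≠a[slow]=1 write a[1]=2 → slow++,fast++
(s=1,f=2) a[fast]=2=a[slow] dup → fast++
(s=1,f=3) a[fast]=3≠a[slow]=2 write a[2]=3 → slow++,fast++
(s=2,f=4) a[fast]=4≠a[slow]=3 write a[3]=4 → slow++,fast++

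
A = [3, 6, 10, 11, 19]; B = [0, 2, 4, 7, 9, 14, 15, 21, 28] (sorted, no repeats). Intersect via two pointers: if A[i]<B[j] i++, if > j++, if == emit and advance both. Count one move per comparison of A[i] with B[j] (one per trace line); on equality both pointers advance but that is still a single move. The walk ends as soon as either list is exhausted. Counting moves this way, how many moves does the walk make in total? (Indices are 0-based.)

12 moves

i=0 j=0: 3>0, j++
i=0 j=1: 3>2, j++
i=0 j=2: 3<4, i++
i=1 j=2: 6>4, j++
i=1 j=3: 6<7, i++
i=2 j=3: 10>7, j++
i=2 j=4: 10>9, j++
i=2 j=5: 10<14, i++
i=3 j=5: 11<14, i++
i=4 j=5: 19>14, j++
i=4 j=6: 19>15, j++
i=4 j=7: 19<21, i++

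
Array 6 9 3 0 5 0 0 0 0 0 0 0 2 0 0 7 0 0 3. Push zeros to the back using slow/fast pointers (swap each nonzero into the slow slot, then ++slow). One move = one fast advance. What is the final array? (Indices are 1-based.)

[6, 9, 3, 5, 2, 7, 3, 0, 0, 0, 0, 0, 0, 0, 0, 0, 0, 0, 0]

slow=1 fast=1: a[fast]=6≠0 swap→a[1]=6, slow++,fast++
slow=2 fast=2: a[fast]=9≠0 swap→a[2]=9, slow++,fast++
slow=3 fast=3: a[fast]=3≠0 swap→a[3]=3, slow++,fast++
slow=4 fast=4: a[fast]=0, fast++
slow=4 fast=5: a[fast]=5≠0 swap→a[4]=5, slow++,fast++
slow=5 fast=6: a[fast]=0, fast++
slow=5 fast=7: a[fast]=0, fast++
slow=5 fast=8: a[fast]=0, fast++
slow=5 fast=9: a[fast]=0, fast++
slow=5 fast=10: a[fast]=0, fast++
slow=5 fast=11: a[fast]=0, fast++
slow=5 fast=12: a[fast]=0, fast++
slow=5 fast=13: a[fast]=2≠0 swap→a[5]=2, slow++,fast++
slow=6 fast=14: a[fast]=0, fast++
slow=6 fast=15: a[fast]=0, fast++
slow=6 fast=16: a[fast]=7≠0 swap→a[6]=7, slow++,fast++
slow=7 fast=17: a[fast]=0, fast++
slow=7 fast=18: a[fast]=0, fast++
slow=7 fast=19: a[fast]=3≠0 swap→a[7]=3, slow++,fast++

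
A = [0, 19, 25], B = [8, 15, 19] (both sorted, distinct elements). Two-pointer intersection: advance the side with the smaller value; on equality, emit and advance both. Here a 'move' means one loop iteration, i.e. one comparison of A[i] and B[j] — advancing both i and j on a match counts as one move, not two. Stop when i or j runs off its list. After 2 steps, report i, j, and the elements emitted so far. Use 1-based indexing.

[i=1,j=1] 0<8 → i++
[i=2,j=1] 19>8 → j++

i=2, j=2, emitted=[]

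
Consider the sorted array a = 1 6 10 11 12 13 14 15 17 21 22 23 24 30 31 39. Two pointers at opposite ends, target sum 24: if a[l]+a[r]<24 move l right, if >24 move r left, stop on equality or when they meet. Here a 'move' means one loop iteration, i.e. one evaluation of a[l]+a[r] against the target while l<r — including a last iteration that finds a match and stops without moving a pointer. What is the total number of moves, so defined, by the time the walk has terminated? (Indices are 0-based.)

5 moves

[0,15] 1+39=40 >24 → r--
[0,14] 1+31=32 >24 → r--
[0,13] 1+30=31 >24 → r--
[0,12] 1+24=25 >24 → r--
[0,11] 1+23=24 → found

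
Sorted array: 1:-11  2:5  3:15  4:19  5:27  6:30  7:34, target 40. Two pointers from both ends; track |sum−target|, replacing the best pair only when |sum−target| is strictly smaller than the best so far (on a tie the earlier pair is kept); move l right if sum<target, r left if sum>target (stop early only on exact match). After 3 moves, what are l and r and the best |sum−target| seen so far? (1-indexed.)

l=3, r=6, best |Δ|=1

[1,7] -11+34=23 d=17 * → l++
[2,7] 5+34=39 d=1 * → l++
[3,7] 15+34=49 d=9 → r--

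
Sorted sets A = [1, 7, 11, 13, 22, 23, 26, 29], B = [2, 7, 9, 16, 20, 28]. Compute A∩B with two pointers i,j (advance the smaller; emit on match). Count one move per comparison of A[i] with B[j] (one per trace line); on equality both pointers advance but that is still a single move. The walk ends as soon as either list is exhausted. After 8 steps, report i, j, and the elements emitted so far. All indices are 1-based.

i=5, j=6, emitted=[7]

[i=1,j=1] 1<2 → i++
[i=2,j=1] 7>2 → j++
[i=2,j=2] 7==7 emit → i++,j++
[i=3,j=3] 11>9 → j++
[i=3,j=4] 11<16 → i++
[i=4,j=4] 13<16 → i++
[i=5,j=4] 22>16 → j++
[i=5,j=5] 22>20 → j++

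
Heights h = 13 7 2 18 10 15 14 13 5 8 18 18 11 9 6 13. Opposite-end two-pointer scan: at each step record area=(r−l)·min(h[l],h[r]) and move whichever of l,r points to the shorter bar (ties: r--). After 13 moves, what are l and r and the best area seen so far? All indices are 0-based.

l=0 r=15: min(13,13)*15=195 best=195 *, r--
l=0 r=14: min(13,6)*14=84 best=195, r--
l=0 r=13: min(13,9)*13=117 best=195, r--
l=0 r=12: min(13,11)*12=132 best=195, r--
l=0 r=11: min(13,18)*11=143 best=195, l++
l=1 r=11: min(7,18)*10=70 best=195, l++
l=2 r=11: min(2,18)*9=18 best=195, l++
l=3 r=11: min(18,18)*8=144 best=195, r--
l=3 r=10: min(18,18)*7=126 best=195, r--
l=3 r=9: min(18,8)*6=48 best=195, r--
l=3 r=8: min(18,5)*5=25 best=195, r--
l=3 r=7: min(18,13)*4=52 best=195, r--
l=3 r=6: min(18,14)*3=42 best=195, r--

l=3, r=5, best area=195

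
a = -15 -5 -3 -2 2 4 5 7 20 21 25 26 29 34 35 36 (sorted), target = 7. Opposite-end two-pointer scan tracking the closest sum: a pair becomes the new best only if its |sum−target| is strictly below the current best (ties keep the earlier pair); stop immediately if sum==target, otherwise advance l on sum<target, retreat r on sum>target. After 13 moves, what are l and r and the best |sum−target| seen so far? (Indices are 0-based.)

[0,15] -15+36=21 d=14 * → r--
[0,14] -15+35=20 d=13 * → r--
[0,13] -15+34=19 d=12 * → r--
[0,12] -15+29=14 d=7 * → r--
[0,11] -15+26=11 d=4 * → r--
[0,10] -15+25=10 d=3 * → r--
[0,9] -15+21=6 d=1 * → l++
[1,9] -5+21=16 d=9 → r--
[1,8] -5+20=15 d=8 → r--
[1,7] -5+7=2 d=5 → l++
[2,7] -3+7=4 d=3 → l++
[3,7] -2+7=5 d=2 → l++
[4,7] 2+7=9 d=2 → r--

l=4, r=6, best |Δ|=1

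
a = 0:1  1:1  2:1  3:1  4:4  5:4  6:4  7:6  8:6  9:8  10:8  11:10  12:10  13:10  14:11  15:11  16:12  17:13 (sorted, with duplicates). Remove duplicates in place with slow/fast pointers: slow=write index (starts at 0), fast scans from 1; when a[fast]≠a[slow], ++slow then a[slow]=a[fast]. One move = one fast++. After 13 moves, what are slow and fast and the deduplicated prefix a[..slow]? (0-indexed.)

slow=4, fast=14, prefix=[1, 4, 6, 8, 10]

(s=0,f=1) a[fast]=1=a[slow] dup → fast++
(s=0,f=2) a[fast]=1=a[slow] dup → fast++
(s=0,f=3) a[fast]=1=a[slow] dup → fast++
(s=0,f=4) a[fast]=4≠a[slow]=1 write a[1]=4 → slow++,fast++
(s=1,f=5) a[fast]=4=a[slow] dup → fast++
(s=1,f=6) a[fast]=4=a[slow] dup → fast++
(s=1,f=7) a[fast]=6≠a[slow]=4 write a[2]=6 → slow++,fast++
(s=2,f=8) a[fast]=6=a[slow] dup → fast++
(s=2,f=9) a[fast]=8≠a[slow]=6 write a[3]=8 → slow++,fast++
(s=3,f=10) a[fast]=8=a[slow] dup → fast++
(s=3,f=11) a[fast]=10≠a[slow]=8 write a[4]=10 → slow++,fast++
(s=4,f=12) a[fast]=10=a[slow] dup → fast++
(s=4,f=13) a[fast]=10=a[slow] dup → fast++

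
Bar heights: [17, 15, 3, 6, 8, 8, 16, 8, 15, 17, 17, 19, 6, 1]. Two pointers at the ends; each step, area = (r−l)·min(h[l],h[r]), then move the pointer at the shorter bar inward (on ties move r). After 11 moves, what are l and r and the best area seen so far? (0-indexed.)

l=0 r=13: min(17,1)*13=13 best=13 *, r--
l=0 r=12: min(17,6)*12=72 best=72 *, r--
l=0 r=11: min(17,19)*11=187 best=187 *, l++
l=1 r=11: min(15,19)*10=150 best=187, l++
l=2 r=11: min(3,19)*9=27 best=187, l++
l=3 r=11: min(6,19)*8=48 best=187, l++
l=4 r=11: min(8,19)*7=56 best=187, l++
l=5 r=11: min(8,19)*6=48 best=187, l++
l=6 r=11: min(16,19)*5=80 best=187, l++
l=7 r=11: min(8,19)*4=32 best=187, l++
l=8 r=11: min(15,19)*3=45 best=187, l++

l=9, r=11, best area=187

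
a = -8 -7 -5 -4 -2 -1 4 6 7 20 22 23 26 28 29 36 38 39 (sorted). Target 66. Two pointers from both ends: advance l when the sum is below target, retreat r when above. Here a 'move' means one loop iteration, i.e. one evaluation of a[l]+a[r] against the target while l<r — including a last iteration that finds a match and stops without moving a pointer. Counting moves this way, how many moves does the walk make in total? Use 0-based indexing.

15 moves

l=0 r=17: -8+39=31 <66, l++
l=1 r=17: -7+39=32 <66, l++
l=2 r=17: -5+39=34 <66, l++
l=3 r=17: -4+39=35 <66, l++
l=4 r=17: -2+39=37 <66, l++
l=5 r=17: -1+39=38 <66, l++
l=6 r=17: 4+39=43 <66, l++
l=7 r=17: 6+39=45 <66, l++
l=8 r=17: 7+39=46 <66, l++
l=9 r=17: 20+39=59 <66, l++
l=10 r=17: 22+39=61 <66, l++
l=11 r=17: 23+39=62 <66, l++
l=12 r=17: 26+39=65 <66, l++
l=13 r=17: 28+39=67 >66, r--
l=13 r=16: 28+38=66, found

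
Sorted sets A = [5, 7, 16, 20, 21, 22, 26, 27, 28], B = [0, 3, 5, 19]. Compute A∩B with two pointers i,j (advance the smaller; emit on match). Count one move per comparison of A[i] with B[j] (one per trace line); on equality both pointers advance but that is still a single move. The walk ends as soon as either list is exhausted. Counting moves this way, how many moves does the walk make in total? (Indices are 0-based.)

6 moves

[i=0,j=0] 5>0 → j++
[i=0,j=1] 5>3 → j++
[i=0,j=2] 5==5 emit → i++,j++
[i=1,j=3] 7<19 → i++
[i=2,j=3] 16<19 → i++
[i=3,j=3] 20>19 → j++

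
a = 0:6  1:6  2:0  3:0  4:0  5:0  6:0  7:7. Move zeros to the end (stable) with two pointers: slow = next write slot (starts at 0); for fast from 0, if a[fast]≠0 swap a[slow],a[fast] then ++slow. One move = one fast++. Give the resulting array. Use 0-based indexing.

[6, 6, 7, 0, 0, 0, 0, 0]

slow=0 fast=0: a[fast]=6≠0 swap→a[0]=6, slow++,fast++
slow=1 fast=1: a[fast]=6≠0 swap→a[1]=6, slow++,fast++
slow=2 fast=2: a[fast]=0, fast++
slow=2 fast=3: a[fast]=0, fast++
slow=2 fast=4: a[fast]=0, fast++
slow=2 fast=5: a[fast]=0, fast++
slow=2 fast=6: a[fast]=0, fast++
slow=2 fast=7: a[fast]=7≠0 swap→a[2]=7, slow++,fast++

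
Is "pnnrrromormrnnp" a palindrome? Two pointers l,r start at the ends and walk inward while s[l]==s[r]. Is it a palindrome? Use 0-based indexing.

[0,14] 'p'=='p' → l++,r--
[1,13] 'n'=='n' → l++,r--
[2,12] 'n'=='n' → l++,r--
[3,11] 'r'=='r' → l++,r--
[4,10] 'r'!='m' → stop

not a palindrome (mismatch at 4,10)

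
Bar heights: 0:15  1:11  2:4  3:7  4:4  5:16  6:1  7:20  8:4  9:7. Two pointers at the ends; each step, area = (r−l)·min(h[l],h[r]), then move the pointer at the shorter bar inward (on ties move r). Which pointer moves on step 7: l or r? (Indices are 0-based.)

l

[0,9] min(15,7)*9=63 best=63 * → r--
[0,8] min(15,4)*8=32 best=63 → r--
[0,7] min(15,20)*7=105 best=105 * → l++
[1,7] min(11,20)*6=66 best=105 → l++
[2,7] min(4,20)*5=20 best=105 → l++
[3,7] min(7,20)*4=28 best=105 → l++
[4,7] min(4,20)*3=12 best=105 → l++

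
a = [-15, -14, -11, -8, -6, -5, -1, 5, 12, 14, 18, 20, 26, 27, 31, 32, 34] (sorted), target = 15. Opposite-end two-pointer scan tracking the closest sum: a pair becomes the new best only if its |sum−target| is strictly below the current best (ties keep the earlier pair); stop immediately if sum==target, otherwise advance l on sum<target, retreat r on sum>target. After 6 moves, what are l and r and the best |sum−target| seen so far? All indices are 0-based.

[0,16] -15+34=19 d=4 * → r--
[0,15] -15+32=17 d=2 * → r--
[0,14] -15+31=16 d=1 * → r--
[0,13] -15+27=12 d=3 → l++
[1,13] -14+27=13 d=2 → l++
[2,13] -11+27=16 d=1 → r--

l=2, r=12, best |Δ|=1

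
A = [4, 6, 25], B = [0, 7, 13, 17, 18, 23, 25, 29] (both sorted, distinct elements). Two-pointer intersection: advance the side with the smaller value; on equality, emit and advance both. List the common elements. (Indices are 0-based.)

intersection = [25]

i=0 j=0: 4>0, j++
i=0 j=1: 4<7, i++
i=1 j=1: 6<7, i++
i=2 j=1: 25>7, j++
i=2 j=2: 25>13, j++
i=2 j=3: 25>17, j++
i=2 j=4: 25>18, j++
i=2 j=5: 25>23, j++
i=2 j=6: 25==25 emit, i++,j++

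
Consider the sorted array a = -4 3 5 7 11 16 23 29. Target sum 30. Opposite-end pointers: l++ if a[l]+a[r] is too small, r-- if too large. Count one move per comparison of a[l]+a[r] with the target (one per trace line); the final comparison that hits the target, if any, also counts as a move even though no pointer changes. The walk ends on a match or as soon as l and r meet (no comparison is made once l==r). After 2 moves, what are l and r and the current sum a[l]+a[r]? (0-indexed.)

l=0 r=7: -4+29=25 <30, l++
l=1 r=7: 3+29=32 >30, r--

l=1, r=6, sum=26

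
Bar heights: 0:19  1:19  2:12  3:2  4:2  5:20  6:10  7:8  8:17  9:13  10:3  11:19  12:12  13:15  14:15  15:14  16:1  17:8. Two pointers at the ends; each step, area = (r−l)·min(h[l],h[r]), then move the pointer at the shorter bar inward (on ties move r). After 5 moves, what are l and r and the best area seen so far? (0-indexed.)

l=0, r=12, best area=210

l=0 r=17: min(19,8)*17=136 best=136 *, r--
l=0 r=16: min(19,1)*16=16 best=136, r--
l=0 r=15: min(19,14)*15=210 best=210 *, r--
l=0 r=14: min(19,15)*14=210 best=210, r--
l=0 r=13: min(19,15)*13=195 best=210, r--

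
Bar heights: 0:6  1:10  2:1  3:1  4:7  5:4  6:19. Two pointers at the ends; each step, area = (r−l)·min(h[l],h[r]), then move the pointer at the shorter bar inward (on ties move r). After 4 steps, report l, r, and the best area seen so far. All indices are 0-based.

[0,6] min(6,19)*6=36 best=36 * → l++
[1,6] min(10,19)*5=50 best=50 * → l++
[2,6] min(1,19)*4=4 best=50 → l++
[3,6] min(1,19)*3=3 best=50 → l++

l=4, r=6, best area=50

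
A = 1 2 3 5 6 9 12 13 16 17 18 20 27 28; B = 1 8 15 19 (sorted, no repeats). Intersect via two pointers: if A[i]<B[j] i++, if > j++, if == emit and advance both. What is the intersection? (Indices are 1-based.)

[i=1,j=1] 1==1 emit → i++,j++
[i=2,j=2] 2<8 → i++
[i=3,j=2] 3<8 → i++
[i=4,j=2] 5<8 → i++
[i=5,j=2] 6<8 → i++
[i=6,j=2] 9>8 → j++
[i=6,j=3] 9<15 → i++
[i=7,j=3] 12<15 → i++
[i=8,j=3] 13<15 → i++
[i=9,j=3] 16>15 → j++
[i=9,j=4] 16<19 → i++
[i=10,j=4] 17<19 → i++
[i=11,j=4] 18<19 → i++
[i=12,j=4] 20>19 → j++

intersection = [1]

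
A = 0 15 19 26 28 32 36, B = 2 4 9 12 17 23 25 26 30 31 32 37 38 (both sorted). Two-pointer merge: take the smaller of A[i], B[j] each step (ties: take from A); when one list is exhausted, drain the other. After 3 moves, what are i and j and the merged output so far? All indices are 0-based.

i=1, j=2, merged so far=[0, 2, 4]

[i=0,j=0] A[i]=0<=B[j]=2 take 0 → i++
[i=1,j=0] A[i]=15>B[j]=2 take 2 → j++
[i=1,j=1] A[i]=15>B[j]=4 take 4 → j++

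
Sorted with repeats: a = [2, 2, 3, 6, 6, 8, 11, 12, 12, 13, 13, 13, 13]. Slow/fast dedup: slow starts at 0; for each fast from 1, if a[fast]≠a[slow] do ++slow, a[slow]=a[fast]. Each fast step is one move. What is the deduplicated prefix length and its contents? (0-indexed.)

slow=0 fast=1: a[fast]=2=a[slow] dup, fast++
slow=0 fast=2: a[fast]=3≠a[slow]=2 write a[1]=3, slow++,fast++
slow=1 fast=3: a[fast]=6≠a[slow]=3 write a[2]=6, slow++,fast++
slow=2 fast=4: a[fast]=6=a[slow] dup, fast++
slow=2 fast=5: a[fast]=8≠a[slow]=6 write a[3]=8, slow++,fast++
slow=3 fast=6: a[fast]=11≠a[slow]=8 write a[4]=11, slow++,fast++
slow=4 fast=7: a[fast]=12≠a[slow]=11 write a[5]=12, slow++,fast++
slow=5 fast=8: a[fast]=12=a[slow] dup, fast++
slow=5 fast=9: a[fast]=13≠a[slow]=12 write a[6]=13, slow++,fast++
slow=6 fast=10: a[fast]=13=a[slow] dup, fast++
slow=6 fast=11: a[fast]=13=a[slow] dup, fast++
slow=6 fast=12: a[fast]=13=a[slow] dup, fast++

length 7; prefix = [2, 3, 6, 8, 11, 12, 13]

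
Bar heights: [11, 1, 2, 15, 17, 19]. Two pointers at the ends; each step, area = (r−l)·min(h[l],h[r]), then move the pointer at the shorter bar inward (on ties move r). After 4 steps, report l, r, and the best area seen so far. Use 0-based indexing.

l=0 r=5: min(11,19)*5=55 best=55 *, l++
l=1 r=5: min(1,19)*4=4 best=55, l++
l=2 r=5: min(2,19)*3=6 best=55, l++
l=3 r=5: min(15,19)*2=30 best=55, l++

l=4, r=5, best area=55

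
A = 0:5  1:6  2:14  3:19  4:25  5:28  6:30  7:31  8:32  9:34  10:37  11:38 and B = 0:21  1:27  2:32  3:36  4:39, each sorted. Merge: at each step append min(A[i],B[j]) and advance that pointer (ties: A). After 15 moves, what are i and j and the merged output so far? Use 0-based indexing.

i=0 j=0: A[i]=5<=B[j]=21 take 5, i++
i=1 j=0: A[i]=6<=B[j]=21 take 6, i++
i=2 j=0: A[i]=14<=B[j]=21 take 14, i++
i=3 j=0: A[i]=19<=B[j]=21 take 19, i++
i=4 j=0: A[i]=25>B[j]=21 take 21, j++
i=4 j=1: A[i]=25<=B[j]=27 take 25, i++
i=5 j=1: A[i]=28>B[j]=27 take 27, j++
i=5 j=2: A[i]=28<=B[j]=32 take 28, i++
i=6 j=2: A[i]=30<=B[j]=32 take 30, i++
i=7 j=2: A[i]=31<=B[j]=32 take 31, i++
i=8 j=2: A[i]=32<=B[j]=32 take 32, i++
i=9 j=2: A[i]=34>B[j]=32 take 32, j++
i=9 j=3: A[i]=34<=B[j]=36 take 34, i++
i=10 j=3: A[i]=37>B[j]=36 take 36, j++
i=10 j=4: A[i]=37<=B[j]=39 take 37, i++

i=11, j=4, merged so far=[5, 6, 14, 19, 21, 25, 27, 28, 30, 31, 32, 32, 34, 36, 37]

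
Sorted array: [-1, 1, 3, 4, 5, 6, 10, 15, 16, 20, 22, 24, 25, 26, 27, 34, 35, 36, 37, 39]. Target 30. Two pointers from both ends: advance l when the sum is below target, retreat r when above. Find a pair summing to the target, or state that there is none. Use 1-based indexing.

(3, 27)

l=1 r=20: -1+39=38 >30, r--
l=1 r=19: -1+37=36 >30, r--
l=1 r=18: -1+36=35 >30, r--
l=1 r=17: -1+35=34 >30, r--
l=1 r=16: -1+34=33 >30, r--
l=1 r=15: -1+27=26 <30, l++
l=2 r=15: 1+27=28 <30, l++
l=3 r=15: 3+27=30, found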